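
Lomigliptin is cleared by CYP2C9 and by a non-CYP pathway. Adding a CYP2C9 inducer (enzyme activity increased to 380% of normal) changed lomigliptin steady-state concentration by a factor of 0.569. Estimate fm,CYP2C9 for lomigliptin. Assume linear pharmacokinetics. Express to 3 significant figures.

CL'/CL = 1 / 0.569 = 1.757
3.8·fm + (1 − fm) = 1.757
fm = (1.757 − 1) / (3.8 − 1) = 0.271

0.271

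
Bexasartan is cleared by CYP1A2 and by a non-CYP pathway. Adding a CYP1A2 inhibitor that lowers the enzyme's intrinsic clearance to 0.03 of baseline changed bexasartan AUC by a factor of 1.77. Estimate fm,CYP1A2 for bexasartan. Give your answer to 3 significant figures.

Let fm be the CYP1A2 fraction. New clearance relative to baseline = fm × 0.03 + (1 − fm).
AUC ratio = 1 / (new CL fraction), so new CL fraction = 1 / 1.77 = 0.565.
fm × 0.03 + 1 − fm = 0.565  ⇒  fm × (0.03 − 1) = −0.435  ⇒  fm = 0.448.

0.448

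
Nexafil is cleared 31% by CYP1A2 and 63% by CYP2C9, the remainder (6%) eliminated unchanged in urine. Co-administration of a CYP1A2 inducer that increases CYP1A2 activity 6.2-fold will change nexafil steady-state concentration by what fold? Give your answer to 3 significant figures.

The CYP1A2 pathway (31% of clearance) rises to 6.2× activity: 0.31 × 6.2 = 1.922.
CYP2C9 (63%) and the residual 6% are unaffected.
Relative clearance = 1.922 + 0.63 + 0.06 = 2.612.
Since steady-state concentration ∝ 1/CL, the ratio is 1 / 2.612 = 0.383.

0.383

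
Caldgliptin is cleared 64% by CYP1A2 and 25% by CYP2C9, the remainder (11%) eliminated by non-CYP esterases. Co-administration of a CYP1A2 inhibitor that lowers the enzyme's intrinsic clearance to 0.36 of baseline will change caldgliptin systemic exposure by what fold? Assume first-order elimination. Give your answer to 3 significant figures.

CYP1A2: 0.64 × 0.36 = 0.2304
CYP2C9: 0.25 (unchanged)
Other: 0.11 (unchanged)
New clearance relative to baseline: 0.2304 + 0.25 + 0.11 = 0.5904.
Systemic exposure ratio = CL_old/CL_new = 1 / 0.5904 = 1.69.

1.69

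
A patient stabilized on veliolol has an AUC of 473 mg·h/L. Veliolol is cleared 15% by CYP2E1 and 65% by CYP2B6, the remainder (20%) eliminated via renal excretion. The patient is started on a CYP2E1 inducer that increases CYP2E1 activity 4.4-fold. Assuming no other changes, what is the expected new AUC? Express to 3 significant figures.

313 mg·h/L

CYP2E1: 0.15 × 4.4 = 0.66
CYP2B6: 0.65 (unchanged)
Other: 0.2 (unchanged)
CL_new/CL_old = 0.66 + 0.65 + 0.2 = 1.51.
New AUC = baseline ÷ relative clearance = 473 / 1.51 = 313 mg·h/L.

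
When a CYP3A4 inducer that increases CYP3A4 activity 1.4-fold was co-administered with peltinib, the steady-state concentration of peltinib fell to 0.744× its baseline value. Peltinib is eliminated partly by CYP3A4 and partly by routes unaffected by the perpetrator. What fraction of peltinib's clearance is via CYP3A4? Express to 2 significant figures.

Write x for the fraction cleared via CYP3A4. The observed steady-state concentration change means clearance rose to 1/0.744 = 1.344 of baseline.
Only the CYP3A4 route changed, so 1.344 = x·1.4 + (1 − x), giving x = 0.86.

0.86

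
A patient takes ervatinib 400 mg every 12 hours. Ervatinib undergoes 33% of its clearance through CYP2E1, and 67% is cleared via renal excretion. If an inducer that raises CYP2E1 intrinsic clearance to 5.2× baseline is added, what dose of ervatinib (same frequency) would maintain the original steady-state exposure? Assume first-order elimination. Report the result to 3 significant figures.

954 mg

The CYP2E1 pathway (33% of clearance) rises to 5.2× activity: 0.33 × 5.2 = 1.716.
Non-CYP routes (67%) are unchanged.
CL_new/CL_old = 1.716 + 0.67 = 2.386.
Css,avg = (dose rate)/CL, so holding Css fixed requires dose ∝ CL: 400 × 2.386 = 954 mg.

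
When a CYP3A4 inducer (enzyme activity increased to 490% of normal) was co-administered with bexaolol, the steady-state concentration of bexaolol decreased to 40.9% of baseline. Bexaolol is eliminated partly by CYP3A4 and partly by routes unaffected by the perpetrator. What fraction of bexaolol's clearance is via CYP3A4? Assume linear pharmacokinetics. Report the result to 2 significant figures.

CL'/CL = 1 / 0.409 = 2.445
4.9·fm + (1 − fm) = 2.445
fm = (2.445 − 1) / (4.9 − 1) = 0.37

0.37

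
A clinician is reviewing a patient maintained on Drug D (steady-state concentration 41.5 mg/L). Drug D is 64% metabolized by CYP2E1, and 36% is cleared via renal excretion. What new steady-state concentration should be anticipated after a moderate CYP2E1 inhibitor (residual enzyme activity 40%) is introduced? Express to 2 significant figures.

67 mg/L

The CYP2E1 pathway (64% of clearance) falls to 0.4× activity: 0.64 × 0.4 = 0.256.
The remaining 36% of clearance is unaffected.
CL_new/CL_old = 0.256 + 0.36 = 0.616.
New steady-state concentration = baseline ÷ relative clearance = 41.5 / 0.616 = 67 mg/L.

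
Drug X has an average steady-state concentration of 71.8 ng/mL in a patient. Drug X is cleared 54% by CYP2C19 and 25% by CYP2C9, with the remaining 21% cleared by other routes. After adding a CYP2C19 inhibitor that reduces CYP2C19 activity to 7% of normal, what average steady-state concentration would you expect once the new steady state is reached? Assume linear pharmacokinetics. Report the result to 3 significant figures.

144 ng/mL

The CYP2C19 pathway (54% of clearance) drops to 0.07× activity: 0.54 × 0.07 = 0.0378.
CYP2C9 (25%) and the residual 21% are unaffected.
Relative clearance = 0.0378 + 0.25 + 0.21 = 0.4978.
Average steady-state concentration ∝ 1/CL, so new value = 71.8 / 0.4978 = 144 ng/mL.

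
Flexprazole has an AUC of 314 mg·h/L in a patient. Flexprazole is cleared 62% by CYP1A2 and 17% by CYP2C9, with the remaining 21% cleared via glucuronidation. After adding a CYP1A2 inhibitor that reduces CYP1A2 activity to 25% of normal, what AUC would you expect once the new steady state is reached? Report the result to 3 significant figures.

The CYP1A2 pathway (62% of clearance) is reduced to 0.25× activity: 0.62 × 0.25 = 0.155.
CYP2C9 (17%) and the residual 21% are unaffected.
New clearance relative to baseline: 0.155 + 0.17 + 0.21 = 0.535.
New AUC = baseline ÷ relative clearance = 314 / 0.535 = 587 mg·h/L.

587 mg·h/L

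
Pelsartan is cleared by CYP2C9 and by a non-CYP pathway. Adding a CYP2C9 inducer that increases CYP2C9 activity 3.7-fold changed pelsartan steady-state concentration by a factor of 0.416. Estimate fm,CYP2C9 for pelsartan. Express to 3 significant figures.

CL'/CL = 1 / 0.416 = 2.404
3.7·fm + (1 − fm) = 2.404
fm = (2.404 − 1) / (3.7 − 1) = 0.520

0.520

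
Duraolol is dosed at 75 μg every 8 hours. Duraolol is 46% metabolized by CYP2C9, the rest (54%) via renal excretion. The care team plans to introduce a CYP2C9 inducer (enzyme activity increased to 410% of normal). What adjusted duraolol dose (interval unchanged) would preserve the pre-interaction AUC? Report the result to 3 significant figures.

The CYP2C9 pathway (46% of clearance) is boosted to 4.1× activity: 0.46 × 4.1 = 1.886.
The remaining 54% of clearance is unaffected.
New clearance relative to baseline: 1.886 + 0.54 = 2.426.
Exposure is unchanged when dose changes in proportion to clearance. New dose = 75 μg × 2.426 = 182 μg.

182 μg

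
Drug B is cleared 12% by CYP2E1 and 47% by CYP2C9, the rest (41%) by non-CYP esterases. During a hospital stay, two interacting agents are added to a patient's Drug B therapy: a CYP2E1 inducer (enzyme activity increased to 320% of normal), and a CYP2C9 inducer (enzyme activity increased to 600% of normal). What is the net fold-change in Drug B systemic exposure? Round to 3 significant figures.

The CYP2E1 pathway (12% of clearance) rises to 3.2× activity: 0.12 × 3.2 = 0.384.
The CYP2C9 pathway (47% of clearance) increases to 6× activity: 0.47 × 6 = 2.82.
The remaining 41% of clearance is unaffected.
CL_new/CL_old = 0.384 + 2.82 + 0.41 = 3.614.
Because systemic exposure varies inversely with clearance, the combined effect is 1 / 3.614 = 0.277.

0.277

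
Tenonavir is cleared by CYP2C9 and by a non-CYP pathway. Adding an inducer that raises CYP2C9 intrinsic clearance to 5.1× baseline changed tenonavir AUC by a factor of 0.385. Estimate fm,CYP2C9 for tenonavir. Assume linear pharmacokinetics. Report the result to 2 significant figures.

Write x for the fraction cleared via CYP2C9. The observed AUC change means clearance rose to 1/0.385 = 2.597 of baseline.
Only the CYP2C9 route changed, so 2.597 = x·5.1 + (1 − x), giving x = 0.39.

0.39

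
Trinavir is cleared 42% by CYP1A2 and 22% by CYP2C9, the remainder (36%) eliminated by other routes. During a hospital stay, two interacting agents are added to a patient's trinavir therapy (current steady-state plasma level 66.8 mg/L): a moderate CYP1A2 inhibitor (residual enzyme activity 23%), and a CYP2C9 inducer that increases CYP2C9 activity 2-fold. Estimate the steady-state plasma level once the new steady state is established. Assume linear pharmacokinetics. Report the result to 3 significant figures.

74.5 mg/L

The CYP1A2 pathway (42% of clearance) is reduced to 0.23× activity: 0.42 × 0.23 = 0.0966.
The CYP2C9 pathway (22% of clearance) increases to 2× activity: 0.22 × 2 = 0.44.
Non-CYP routes (36%) are unchanged.
New clearance relative to baseline: 0.0966 + 0.44 + 0.36 = 0.8966.
Dividing the baseline by the relative clearance: 66.8 / 0.8966 = 74.5 mg/L.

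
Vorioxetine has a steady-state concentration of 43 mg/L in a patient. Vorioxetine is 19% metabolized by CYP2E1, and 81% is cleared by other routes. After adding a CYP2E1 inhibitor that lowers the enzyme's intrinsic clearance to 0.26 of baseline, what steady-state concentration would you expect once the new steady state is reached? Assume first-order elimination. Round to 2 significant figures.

50 mg/L

The CYP2E1 pathway (19% of clearance) is reduced to 0.26× activity: 0.19 × 0.26 = 0.0494.
The remaining 81% of clearance is unaffected.
Relative clearance = 0.0494 + 0.81 = 0.8594.
With dosing unchanged, steady-state concentration scales as 1/CL: 43 / 0.8594 = 50 mg/L.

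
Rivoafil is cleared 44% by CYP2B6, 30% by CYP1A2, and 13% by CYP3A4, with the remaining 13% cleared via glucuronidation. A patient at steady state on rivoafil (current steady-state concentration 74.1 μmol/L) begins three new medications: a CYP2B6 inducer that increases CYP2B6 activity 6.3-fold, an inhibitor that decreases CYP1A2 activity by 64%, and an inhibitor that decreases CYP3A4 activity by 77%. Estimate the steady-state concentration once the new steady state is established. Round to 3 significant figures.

The CYP2B6 pathway (44% of clearance) increases to 6.3× activity: 0.44 × 6.3 = 2.772.
The CYP1A2 pathway (30% of clearance) is reduced to 0.36× activity: 0.3 × 0.36 = 0.108.
The CYP3A4 pathway (13% of clearance) falls to 0.23× activity: 0.13 × 0.23 = 0.0299.
Non-CYP routes (13%) are unchanged.
CL_new/CL_old = 2.772 + 0.108 + 0.0299 + 0.13 = 3.0399.
Dividing the baseline by the relative clearance: 74.1 / 3.0399 = 24.4 μmol/L.

24.4 μmol/L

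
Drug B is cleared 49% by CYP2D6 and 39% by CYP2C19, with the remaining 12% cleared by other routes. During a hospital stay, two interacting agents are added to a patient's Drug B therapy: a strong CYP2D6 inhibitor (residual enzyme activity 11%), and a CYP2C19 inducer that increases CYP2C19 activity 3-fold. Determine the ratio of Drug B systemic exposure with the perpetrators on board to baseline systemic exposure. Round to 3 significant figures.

0.744

The CYP2D6 pathway (49% of clearance) is reduced to 0.11× activity: 0.49 × 0.11 = 0.0539.
The CYP2C19 pathway (39% of clearance) rises to 3× activity: 0.39 × 3 = 1.17.
The remaining 12% of clearance is unaffected.
New clearance relative to baseline: 0.0539 + 1.17 + 0.12 = 1.3439.
Because systemic exposure varies inversely with clearance, the combined effect is 1 / 1.3439 = 0.744.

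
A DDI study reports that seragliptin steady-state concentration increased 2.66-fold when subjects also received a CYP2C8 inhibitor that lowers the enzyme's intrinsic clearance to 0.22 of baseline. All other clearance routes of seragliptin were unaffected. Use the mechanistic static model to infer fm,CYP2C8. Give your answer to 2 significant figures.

0.80

Let fm be the CYP2C8 fraction. New clearance relative to baseline = fm × 0.22 + (1 − fm).
Steady-state concentration ratio = 1 / (new CL fraction), so new CL fraction = 1 / 2.66 = 0.3759.
fm × 0.22 + 1 − fm = 0.3759  ⇒  fm × (0.22 − 1) = −0.6241  ⇒  fm = 0.80.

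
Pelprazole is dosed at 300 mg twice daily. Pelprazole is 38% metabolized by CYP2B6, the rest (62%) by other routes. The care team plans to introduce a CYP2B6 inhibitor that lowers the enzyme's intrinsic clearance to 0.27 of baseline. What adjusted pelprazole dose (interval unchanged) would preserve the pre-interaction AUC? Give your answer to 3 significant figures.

The CYP2B6 pathway (38% of clearance) is reduced to 0.27× activity: 0.38 × 0.27 = 0.1026.
The remaining 62% of clearance is unaffected.
New clearance relative to baseline: 0.1026 + 0.62 = 0.7226.
Exposure is unchanged when dose changes in proportion to clearance. New dose = 300 mg × 0.7226 = 217 mg.

217 mg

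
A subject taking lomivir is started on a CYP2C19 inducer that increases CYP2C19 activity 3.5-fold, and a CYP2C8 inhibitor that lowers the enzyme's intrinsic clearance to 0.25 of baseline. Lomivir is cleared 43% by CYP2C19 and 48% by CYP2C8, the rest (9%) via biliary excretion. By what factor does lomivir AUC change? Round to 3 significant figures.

0.583

The CYP2C19 pathway (43% of clearance) is boosted to 3.5× activity: 0.43 × 3.5 = 1.505.
The CYP2C8 pathway (48% of clearance) falls to 0.25× activity: 0.48 × 0.25 = 0.12.
The remaining 9% of clearance is unaffected.
New clearance relative to baseline: 1.505 + 0.12 + 0.09 = 1.715.
AUC ∝ 1/CL: fold-change = 1 / 1.715 = 0.583.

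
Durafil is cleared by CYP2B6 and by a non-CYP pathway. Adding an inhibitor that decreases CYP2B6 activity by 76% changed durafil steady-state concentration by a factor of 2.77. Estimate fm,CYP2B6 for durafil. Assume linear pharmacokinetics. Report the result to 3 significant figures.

0.841

Call the CYP2B6 fraction fm. After the interaction, CL_new/CL_old = fm × 0.24 + (1 − fm).
Steady-state concentration ratio = 1 / (new CL fraction), so new CL fraction = 1 / 2.77 = 0.361.
fm × 0.24 + 1 − fm = 0.361  ⇒  fm × (0.24 − 1) = −0.639  ⇒  fm = 0.841.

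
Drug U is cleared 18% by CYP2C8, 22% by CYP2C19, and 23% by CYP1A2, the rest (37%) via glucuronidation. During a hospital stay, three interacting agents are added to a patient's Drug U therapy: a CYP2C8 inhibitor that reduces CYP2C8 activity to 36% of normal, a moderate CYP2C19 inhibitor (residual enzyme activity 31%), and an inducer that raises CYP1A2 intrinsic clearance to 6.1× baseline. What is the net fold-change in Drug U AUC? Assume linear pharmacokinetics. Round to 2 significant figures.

0.52

CYP2C8: 0.18 × 0.36 = 0.0648
CYP2C19: 0.22 × 0.31 = 0.0682
CYP1A2: 0.23 × 6.1 = 1.403
Other: 0.37 (unchanged)
CL_new/CL_old = 0.0648 + 0.0682 + 1.403 + 0.37 = 1.906.
Net AUC ratio = 1 / 1.906 = 0.52.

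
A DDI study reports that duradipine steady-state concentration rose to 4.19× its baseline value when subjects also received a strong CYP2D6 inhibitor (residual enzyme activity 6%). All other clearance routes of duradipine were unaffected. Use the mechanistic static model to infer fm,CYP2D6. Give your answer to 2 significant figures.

0.81

Let fm be the CYP2D6 fraction. New clearance relative to baseline = fm × 0.06 + (1 − fm).
Steady-state concentration ratio = 1 / (new CL fraction), so new CL fraction = 1 / 4.19 = 0.2387.
fm × 0.06 + 1 − fm = 0.2387  ⇒  fm × (0.06 − 1) = −0.7613  ⇒  fm = 0.81.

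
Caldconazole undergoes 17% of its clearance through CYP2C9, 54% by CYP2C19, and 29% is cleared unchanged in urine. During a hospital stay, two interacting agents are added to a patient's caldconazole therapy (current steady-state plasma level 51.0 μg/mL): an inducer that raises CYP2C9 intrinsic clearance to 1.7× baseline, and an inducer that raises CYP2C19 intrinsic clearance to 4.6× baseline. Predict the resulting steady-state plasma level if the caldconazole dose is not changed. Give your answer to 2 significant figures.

17 μg/mL

The CYP2C9 pathway (17% of clearance) is boosted to 1.7× activity: 0.17 × 1.7 = 0.289.
The CYP2C19 pathway (54% of clearance) is boosted to 4.6× activity: 0.54 × 4.6 = 2.484.
Non-CYP routes (29%) are unchanged.
CL_new/CL_old = 0.289 + 2.484 + 0.29 = 3.063.
New steady-state plasma level = 51.0 / 3.063 = 17 μg/mL (concentration scales inversely with clearance).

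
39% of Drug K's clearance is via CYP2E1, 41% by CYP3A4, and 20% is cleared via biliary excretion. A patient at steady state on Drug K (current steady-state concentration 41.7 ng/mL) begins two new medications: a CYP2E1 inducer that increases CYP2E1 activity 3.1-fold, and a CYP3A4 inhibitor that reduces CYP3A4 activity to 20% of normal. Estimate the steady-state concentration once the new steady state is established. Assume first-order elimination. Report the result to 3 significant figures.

28.0 ng/mL

The CYP2E1 pathway (39% of clearance) rises to 3.1× activity: 0.39 × 3.1 = 1.209.
The CYP3A4 pathway (41% of clearance) falls to 0.2× activity: 0.41 × 0.2 = 0.082.
Non-CYP routes (20%) are unchanged.
CL_new/CL_old = 1.209 + 0.082 + 0.2 = 1.491.
Dividing the baseline by the relative clearance: 41.7 / 1.491 = 28.0 ng/mL.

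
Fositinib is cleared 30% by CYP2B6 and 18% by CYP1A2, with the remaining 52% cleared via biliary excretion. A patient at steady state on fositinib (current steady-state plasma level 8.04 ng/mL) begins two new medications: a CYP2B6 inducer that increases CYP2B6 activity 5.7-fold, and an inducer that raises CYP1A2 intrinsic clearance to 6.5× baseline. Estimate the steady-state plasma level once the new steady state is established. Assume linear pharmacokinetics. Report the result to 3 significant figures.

The CYP2B6 pathway (30% of clearance) increases to 5.7× activity: 0.3 × 5.7 = 1.71.
The CYP1A2 pathway (18% of clearance) increases to 6.5× activity: 0.18 × 6.5 = 1.17.
Non-CYP routes (52%) are unchanged.
New clearance relative to baseline: 1.71 + 1.17 + 0.52 = 3.4.
Dividing the baseline by the relative clearance: 8.04 / 3.4 = 2.36 ng/mL.

2.36 ng/mL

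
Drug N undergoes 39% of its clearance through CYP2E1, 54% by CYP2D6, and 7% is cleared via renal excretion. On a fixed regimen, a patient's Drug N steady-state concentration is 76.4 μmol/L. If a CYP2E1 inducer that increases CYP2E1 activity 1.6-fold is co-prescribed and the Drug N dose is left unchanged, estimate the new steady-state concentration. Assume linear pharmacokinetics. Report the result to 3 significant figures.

61.9 μmol/L

CYP2E1: 0.39 × 1.6 = 0.624
CYP2D6: 0.54 (unchanged)
Other: 0.07 (unchanged)
CL_new/CL_old = 0.624 + 0.54 + 0.07 = 1.234.
Steady-state concentration ∝ 1/CL, so new value = 76.4 / 1.234 = 61.9 μmol/L.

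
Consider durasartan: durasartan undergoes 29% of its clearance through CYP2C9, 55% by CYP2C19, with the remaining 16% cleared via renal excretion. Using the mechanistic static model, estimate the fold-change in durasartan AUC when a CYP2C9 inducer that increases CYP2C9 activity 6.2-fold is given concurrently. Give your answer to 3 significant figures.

The CYP2C9 pathway (29% of clearance) is boosted to 6.2× activity: 0.29 × 6.2 = 1.798.
CYP2C19 (55%) and the residual 16% are unaffected.
Relative clearance = 1.798 + 0.55 + 0.16 = 2.508.
AUC is inversely proportional to clearance, so the fold-change is 1 / 2.508 = 0.399.

0.399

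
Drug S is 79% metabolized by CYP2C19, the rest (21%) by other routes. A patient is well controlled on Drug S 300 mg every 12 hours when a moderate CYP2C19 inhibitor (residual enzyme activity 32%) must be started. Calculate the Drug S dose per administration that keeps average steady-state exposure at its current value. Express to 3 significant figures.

139 mg

CYP2C19: 0.79 × 0.32 = 0.2528
Other: 0.21 (unchanged)
CL_new/CL_old = 0.2528 + 0.21 = 0.4628.
Css,avg = (dose rate)/CL, so holding Css fixed requires dose ∝ CL: 300 × 0.4628 = 139 mg.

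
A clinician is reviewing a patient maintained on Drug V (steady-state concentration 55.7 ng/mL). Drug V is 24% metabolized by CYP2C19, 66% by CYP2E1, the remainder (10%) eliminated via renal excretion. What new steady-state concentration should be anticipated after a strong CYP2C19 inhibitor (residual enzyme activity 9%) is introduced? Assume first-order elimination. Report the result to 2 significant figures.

71 ng/mL

The CYP2C19 pathway (24% of clearance) is reduced to 0.09× activity: 0.24 × 0.09 = 0.0216.
CYP2E1 (66%) and the residual 10% are unaffected.
Relative clearance = 0.0216 + 0.66 + 0.1 = 0.7816.
New steady-state concentration = baseline ÷ relative clearance = 55.7 / 0.7816 = 71 ng/mL.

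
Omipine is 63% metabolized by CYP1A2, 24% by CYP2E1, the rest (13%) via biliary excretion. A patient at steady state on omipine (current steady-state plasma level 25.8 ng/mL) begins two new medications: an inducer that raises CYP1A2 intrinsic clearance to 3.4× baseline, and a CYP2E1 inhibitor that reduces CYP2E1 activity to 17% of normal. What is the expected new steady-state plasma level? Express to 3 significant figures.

11.2 ng/mL

The CYP1A2 pathway (63% of clearance) increases to 3.4× activity: 0.63 × 3.4 = 2.142.
The CYP2E1 pathway (24% of clearance) falls to 0.17× activity: 0.24 × 0.17 = 0.0408.
The remaining 13% of clearance is unaffected.
New clearance relative to baseline: 2.142 + 0.0408 + 0.13 = 2.3128.
Steady-state plasma level ∝ 1/CL: new value = 25.8 / 2.3128 = 11.2 ng/mL.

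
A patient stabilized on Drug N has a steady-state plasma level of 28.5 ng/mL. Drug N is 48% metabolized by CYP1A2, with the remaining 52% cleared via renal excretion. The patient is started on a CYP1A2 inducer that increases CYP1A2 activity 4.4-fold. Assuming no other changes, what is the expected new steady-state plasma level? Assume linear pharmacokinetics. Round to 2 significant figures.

11 ng/mL

CYP1A2: 0.48 × 4.4 = 2.112
Other: 0.52 (unchanged)
CL_new/CL_old = 2.112 + 0.52 = 2.632.
New steady-state plasma level = baseline ÷ relative clearance = 28.5 / 2.632 = 11 ng/mL.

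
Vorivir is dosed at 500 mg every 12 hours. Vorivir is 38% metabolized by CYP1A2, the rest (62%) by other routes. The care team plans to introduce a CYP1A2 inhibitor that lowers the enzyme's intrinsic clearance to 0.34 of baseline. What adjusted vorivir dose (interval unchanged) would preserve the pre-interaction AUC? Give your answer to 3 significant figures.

CYP1A2: 0.38 × 0.34 = 0.1292
Other: 0.62 (unchanged)
New clearance relative to baseline: 0.1292 + 0.62 = 0.7492.
Css,avg = (dose rate)/CL, so holding Css fixed requires dose ∝ CL: 500 × 0.7492 = 375 mg.

375 mg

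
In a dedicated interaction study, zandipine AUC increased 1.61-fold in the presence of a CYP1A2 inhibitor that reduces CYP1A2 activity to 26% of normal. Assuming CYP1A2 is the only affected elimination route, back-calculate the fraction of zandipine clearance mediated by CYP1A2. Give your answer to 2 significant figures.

Let fm be the CYP1A2 fraction. New clearance relative to baseline = fm × 0.26 + (1 − fm).
AUC ratio = 1 / (new CL fraction), so new CL fraction = 1 / 1.61 = 0.6211.
fm × 0.26 + 1 − fm = 0.6211  ⇒  fm × (0.26 − 1) = −0.3789  ⇒  fm = 0.51.

0.51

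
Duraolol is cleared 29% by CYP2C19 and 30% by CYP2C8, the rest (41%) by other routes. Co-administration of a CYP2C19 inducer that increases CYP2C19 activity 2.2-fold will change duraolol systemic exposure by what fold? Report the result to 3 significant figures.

0.742

The CYP2C19 pathway (29% of clearance) rises to 2.2× activity: 0.29 × 2.2 = 0.638.
CYP2C8 (30%) and the residual 41% are unaffected.
Relative clearance = 0.638 + 0.3 + 0.41 = 1.348.
Systemic exposure is inversely proportional to clearance, so the fold-change is 1 / 1.348 = 0.742.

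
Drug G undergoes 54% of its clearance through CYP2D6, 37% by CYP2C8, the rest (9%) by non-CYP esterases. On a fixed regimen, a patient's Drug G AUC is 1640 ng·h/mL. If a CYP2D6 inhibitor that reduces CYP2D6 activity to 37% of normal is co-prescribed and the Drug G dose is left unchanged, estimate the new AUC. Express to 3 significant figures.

The CYP2D6 pathway (54% of clearance) drops to 0.37× activity: 0.54 × 0.37 = 0.1998.
CYP2C8 (37%) and the residual 9% are unaffected.
Relative clearance = 0.1998 + 0.37 + 0.09 = 0.6598.
New AUC = baseline ÷ relative clearance = 1640 / 0.6598 = 2.49 × 10³ ng·h/mL.

2.49 × 10³ ng·h/mL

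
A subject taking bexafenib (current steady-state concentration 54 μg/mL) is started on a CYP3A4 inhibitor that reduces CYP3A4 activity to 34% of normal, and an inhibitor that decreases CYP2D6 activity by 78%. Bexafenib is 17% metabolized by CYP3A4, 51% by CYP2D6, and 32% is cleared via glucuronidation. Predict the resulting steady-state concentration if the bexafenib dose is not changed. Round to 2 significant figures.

1.1 × 10² μg/mL

CYP3A4: 0.17 × 0.34 = 0.0578
CYP2D6: 0.51 × 0.22 = 0.1122
Other: 0.32 (unchanged)
CL_new/CL_old = 0.0578 + 0.1122 + 0.32 = 0.49.
New steady-state concentration = 54 / 0.49 = 1.1 × 10² μg/mL (concentration scales inversely with clearance).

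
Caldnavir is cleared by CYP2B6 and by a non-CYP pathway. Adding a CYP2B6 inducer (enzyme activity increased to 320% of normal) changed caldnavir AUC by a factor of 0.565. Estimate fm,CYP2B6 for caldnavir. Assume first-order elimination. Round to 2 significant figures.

0.35

Write x for the fraction cleared via CYP2B6. The observed AUC change means clearance rose to 1/0.565 = 1.77 of baseline.
Only the CYP2B6 route changed, so 1.77 = x·3.2 + (1 − x), giving x = 0.35.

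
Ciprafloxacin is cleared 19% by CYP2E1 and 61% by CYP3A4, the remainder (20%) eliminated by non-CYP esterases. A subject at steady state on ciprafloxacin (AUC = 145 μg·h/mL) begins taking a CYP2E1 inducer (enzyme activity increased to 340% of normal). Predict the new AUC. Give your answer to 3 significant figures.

CYP2E1: 0.19 × 3.4 = 0.646
CYP3A4: 0.61 (unchanged)
Other: 0.2 (unchanged)
New clearance relative to baseline: 0.646 + 0.61 + 0.2 = 1.456.
AUC ∝ 1/CL, so new value = 145 / 1.456 = 99.6 μg·h/mL.

99.6 μg·h/mL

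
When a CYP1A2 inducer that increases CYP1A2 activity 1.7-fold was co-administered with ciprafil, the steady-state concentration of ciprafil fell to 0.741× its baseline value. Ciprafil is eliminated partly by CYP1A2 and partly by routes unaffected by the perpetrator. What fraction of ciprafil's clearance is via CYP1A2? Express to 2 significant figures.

0.50

CL'/CL = 1 / 0.741 = 1.35
1.7·fm + (1 − fm) = 1.35
fm = (1.35 − 1) / (1.7 − 1) = 0.50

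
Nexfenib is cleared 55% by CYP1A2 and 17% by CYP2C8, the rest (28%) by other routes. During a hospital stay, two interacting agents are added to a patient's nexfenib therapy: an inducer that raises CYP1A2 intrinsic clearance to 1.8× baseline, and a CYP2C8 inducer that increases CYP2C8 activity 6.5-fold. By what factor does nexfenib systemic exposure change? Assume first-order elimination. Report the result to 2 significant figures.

0.42

The CYP1A2 pathway (55% of clearance) increases to 1.8× activity: 0.55 × 1.8 = 0.99.
The CYP2C8 pathway (17% of clearance) is boosted to 6.5× activity: 0.17 × 6.5 = 1.105.
The remaining 28% of clearance is unaffected.
New clearance relative to baseline: 0.99 + 1.105 + 0.28 = 2.375.
Systemic exposure ∝ 1/CL: fold-change = 1 / 2.375 = 0.42.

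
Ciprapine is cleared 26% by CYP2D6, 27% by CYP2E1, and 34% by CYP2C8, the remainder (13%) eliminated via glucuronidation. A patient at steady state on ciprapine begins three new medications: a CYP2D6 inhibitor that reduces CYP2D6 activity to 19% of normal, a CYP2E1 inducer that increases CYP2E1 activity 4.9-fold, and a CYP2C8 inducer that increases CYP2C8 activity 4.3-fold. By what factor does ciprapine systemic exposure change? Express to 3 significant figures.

The CYP2D6 pathway (26% of clearance) drops to 0.19× activity: 0.26 × 0.19 = 0.0494.
The CYP2E1 pathway (27% of clearance) rises to 4.9× activity: 0.27 × 4.9 = 1.323.
The CYP2C8 pathway (34% of clearance) increases to 4.3× activity: 0.34 × 4.3 = 1.462.
Non-CYP routes (13%) are unchanged.
New clearance relative to baseline: 0.0494 + 1.323 + 1.462 + 0.13 = 2.9644.
Because systemic exposure varies inversely with clearance, the combined effect is 1 / 2.9644 = 0.337.

0.337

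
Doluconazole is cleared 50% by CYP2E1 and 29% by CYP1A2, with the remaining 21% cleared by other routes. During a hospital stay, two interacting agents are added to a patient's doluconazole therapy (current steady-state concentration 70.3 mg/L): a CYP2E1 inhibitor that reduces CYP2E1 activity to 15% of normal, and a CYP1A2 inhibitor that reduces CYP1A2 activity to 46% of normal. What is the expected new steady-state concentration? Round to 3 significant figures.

CYP2E1: 0.5 × 0.15 = 0.075
CYP1A2: 0.29 × 0.46 = 0.1334
Other: 0.21 (unchanged)
New clearance relative to baseline: 0.075 + 0.1334 + 0.21 = 0.4184.
New steady-state concentration = 70.3 / 0.4184 = 168 mg/L (concentration scales inversely with clearance).

168 mg/L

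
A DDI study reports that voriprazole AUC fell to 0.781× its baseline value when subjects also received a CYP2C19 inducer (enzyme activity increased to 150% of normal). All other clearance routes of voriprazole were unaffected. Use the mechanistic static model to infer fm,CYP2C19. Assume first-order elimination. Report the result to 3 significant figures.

0.561

Let x = fm,CYP2C19. Because AUC ∝ 1/CL, relative clearance rose to 1/0.781 = 1.28.
Only the CYP2C19 route changed, so 1.28 = x·1.5 + (1 − x), giving x = 0.561.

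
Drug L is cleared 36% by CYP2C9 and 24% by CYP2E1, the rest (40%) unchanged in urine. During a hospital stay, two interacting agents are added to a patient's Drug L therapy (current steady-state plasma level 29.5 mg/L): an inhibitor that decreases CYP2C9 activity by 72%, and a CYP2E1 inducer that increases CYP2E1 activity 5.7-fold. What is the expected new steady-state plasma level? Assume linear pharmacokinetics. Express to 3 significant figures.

15.8 mg/L

The CYP2C9 pathway (36% of clearance) falls to 0.28× activity: 0.36 × 0.28 = 0.1008.
The CYP2E1 pathway (24% of clearance) rises to 5.7× activity: 0.24 × 5.7 = 1.368.
The remaining 40% of clearance is unaffected.
CL_new/CL_old = 0.1008 + 1.368 + 0.4 = 1.8688.
New steady-state plasma level = 29.5 / 1.8688 = 15.8 mg/L (concentration scales inversely with clearance).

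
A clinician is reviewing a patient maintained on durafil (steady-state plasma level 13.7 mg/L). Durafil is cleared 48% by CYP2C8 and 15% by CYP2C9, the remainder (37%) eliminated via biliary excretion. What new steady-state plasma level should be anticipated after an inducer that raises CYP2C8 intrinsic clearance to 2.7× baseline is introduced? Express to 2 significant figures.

7.5 mg/L

The CYP2C8 pathway (48% of clearance) increases to 2.7× activity: 0.48 × 2.7 = 1.296.
CYP2C9 (15%) and the residual 37% are unaffected.
CL_new/CL_old = 1.296 + 0.15 + 0.37 = 1.816.
Steady-state plasma level ∝ 1/CL, so new value = 13.7 / 1.816 = 7.5 mg/L.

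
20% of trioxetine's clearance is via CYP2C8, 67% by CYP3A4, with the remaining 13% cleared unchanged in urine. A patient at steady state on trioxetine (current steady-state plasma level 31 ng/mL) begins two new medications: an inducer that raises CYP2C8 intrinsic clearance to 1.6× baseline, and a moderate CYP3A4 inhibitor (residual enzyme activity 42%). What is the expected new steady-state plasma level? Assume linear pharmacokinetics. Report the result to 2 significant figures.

42 ng/mL

The CYP2C8 pathway (20% of clearance) is boosted to 1.6× activity: 0.2 × 1.6 = 0.32.
The CYP3A4 pathway (67% of clearance) falls to 0.42× activity: 0.67 × 0.42 = 0.2814.
Non-CYP routes (13%) are unchanged.
CL_new/CL_old = 0.32 + 0.2814 + 0.13 = 0.7314.
Steady-state plasma level ∝ 1/CL: new value = 31 / 0.7314 = 42 ng/mL.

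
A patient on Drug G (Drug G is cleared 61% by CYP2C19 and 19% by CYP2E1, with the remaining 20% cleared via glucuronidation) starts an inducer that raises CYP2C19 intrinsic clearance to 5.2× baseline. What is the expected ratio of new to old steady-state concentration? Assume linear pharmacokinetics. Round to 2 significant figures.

0.28

The CYP2C19 pathway (61% of clearance) increases to 5.2× activity: 0.61 × 5.2 = 3.172.
CYP2E1 (19%) and the residual 20% are unaffected.
New clearance relative to baseline: 3.172 + 0.19 + 0.2 = 3.562.
Steady-state concentration is inversely proportional to clearance, so the fold-change is 1 / 3.562 = 0.28.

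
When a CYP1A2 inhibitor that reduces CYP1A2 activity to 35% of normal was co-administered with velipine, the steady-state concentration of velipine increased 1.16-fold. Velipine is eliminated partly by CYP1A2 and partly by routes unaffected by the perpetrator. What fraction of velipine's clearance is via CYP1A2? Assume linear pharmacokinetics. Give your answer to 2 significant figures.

CL'/CL = 1 / 1.16 = 0.8621
0.35·fm + (1 − fm) = 0.8621
fm = (0.8621 − 1) / (0.35 − 1) = 0.21

0.21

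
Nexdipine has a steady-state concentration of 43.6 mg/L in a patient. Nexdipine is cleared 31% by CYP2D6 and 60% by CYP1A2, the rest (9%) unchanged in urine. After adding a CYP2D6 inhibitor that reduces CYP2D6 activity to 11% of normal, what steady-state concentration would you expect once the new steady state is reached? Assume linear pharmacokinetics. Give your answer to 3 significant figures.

60.2 mg/L

CYP2D6: 0.31 × 0.11 = 0.0341
CYP1A2: 0.6 (unchanged)
Other: 0.09 (unchanged)
CL_new/CL_old = 0.0341 + 0.6 + 0.09 = 0.7241.
Steady-state concentration ∝ 1/CL, so new value = 43.6 / 0.7241 = 60.2 mg/L.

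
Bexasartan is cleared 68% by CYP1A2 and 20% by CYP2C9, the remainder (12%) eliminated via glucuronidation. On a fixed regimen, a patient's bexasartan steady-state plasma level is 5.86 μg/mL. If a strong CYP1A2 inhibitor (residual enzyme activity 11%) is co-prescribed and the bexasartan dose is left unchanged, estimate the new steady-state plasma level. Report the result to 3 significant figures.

The CYP1A2 pathway (68% of clearance) is reduced to 0.11× activity: 0.68 × 0.11 = 0.0748.
CYP2C9 (20%) and the residual 12% are unaffected.
CL_new/CL_old = 0.0748 + 0.2 + 0.12 = 0.3948.
With dosing unchanged, steady-state plasma level scales as 1/CL: 5.86 / 0.3948 = 14.8 μg/mL.

14.8 μg/mL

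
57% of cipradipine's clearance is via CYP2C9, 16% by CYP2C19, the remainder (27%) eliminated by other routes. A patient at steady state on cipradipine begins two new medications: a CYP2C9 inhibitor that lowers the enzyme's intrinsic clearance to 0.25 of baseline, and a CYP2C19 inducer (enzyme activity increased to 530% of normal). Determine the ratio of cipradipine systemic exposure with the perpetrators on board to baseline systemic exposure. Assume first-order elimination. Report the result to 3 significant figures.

The CYP2C9 pathway (57% of clearance) falls to 0.25× activity: 0.57 × 0.25 = 0.1425.
The CYP2C19 pathway (16% of clearance) increases to 5.3× activity: 0.16 × 5.3 = 0.848.
Non-CYP routes (27%) are unchanged.
New clearance relative to baseline: 0.1425 + 0.848 + 0.27 = 1.2605.
Systemic exposure ∝ 1/CL: fold-change = 1 / 1.2605 = 0.793.

0.793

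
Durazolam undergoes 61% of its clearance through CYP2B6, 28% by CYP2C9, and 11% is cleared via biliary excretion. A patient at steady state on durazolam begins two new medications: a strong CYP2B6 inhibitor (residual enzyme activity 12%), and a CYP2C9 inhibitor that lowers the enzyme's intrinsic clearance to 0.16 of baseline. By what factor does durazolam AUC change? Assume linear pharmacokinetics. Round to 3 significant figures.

CYP2B6: 0.61 × 0.12 = 0.0732
CYP2C9: 0.28 × 0.16 = 0.0448
Other: 0.11 (unchanged)
New clearance relative to baseline: 0.0732 + 0.0448 + 0.11 = 0.228.
AUC ∝ 1/CL: fold-change = 1 / 0.228 = 4.39.

4.39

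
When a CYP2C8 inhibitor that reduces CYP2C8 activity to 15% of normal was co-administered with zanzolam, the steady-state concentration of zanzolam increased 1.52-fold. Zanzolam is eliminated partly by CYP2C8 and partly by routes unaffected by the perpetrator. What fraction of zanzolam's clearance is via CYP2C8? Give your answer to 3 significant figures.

0.402

Let fm be the CYP2C8 fraction. New clearance relative to baseline = fm × 0.15 + (1 − fm).
Steady-state concentration ratio = 1 / (new CL fraction), so new CL fraction = 1 / 1.52 = 0.6579.
fm × 0.15 + 1 − fm = 0.6579  ⇒  fm × (0.15 − 1) = −0.3421  ⇒  fm = 0.402.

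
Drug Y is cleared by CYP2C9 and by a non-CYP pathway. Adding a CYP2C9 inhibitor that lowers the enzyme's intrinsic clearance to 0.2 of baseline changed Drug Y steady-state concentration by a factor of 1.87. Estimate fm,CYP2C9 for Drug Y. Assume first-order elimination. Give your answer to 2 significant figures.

0.58

Let x = fm,CYP2C9. Because steady-state concentration ∝ 1/CL, relative clearance fell to 1/1.87 = 0.5348.
Setting x·0.2 + (1 − x) = 0.5348 and solving: x = (0.5348 − 1)/(0.2 − 1) = 0.58.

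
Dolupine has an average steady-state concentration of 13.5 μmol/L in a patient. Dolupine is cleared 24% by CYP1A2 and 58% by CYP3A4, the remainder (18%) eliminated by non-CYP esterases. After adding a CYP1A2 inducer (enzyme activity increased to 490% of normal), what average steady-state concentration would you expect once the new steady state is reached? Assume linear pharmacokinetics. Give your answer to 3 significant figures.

6.97 μmol/L

The CYP1A2 pathway (24% of clearance) rises to 4.9× activity: 0.24 × 4.9 = 1.176.
CYP3A4 (58%) and the residual 18% are unaffected.
CL_new/CL_old = 1.176 + 0.58 + 0.18 = 1.936.
New average steady-state concentration = baseline ÷ relative clearance = 13.5 / 1.936 = 6.97 μmol/L.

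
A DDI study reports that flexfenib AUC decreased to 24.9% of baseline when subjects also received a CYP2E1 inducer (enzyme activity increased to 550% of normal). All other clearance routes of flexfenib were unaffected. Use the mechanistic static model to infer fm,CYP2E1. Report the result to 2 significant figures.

CL'/CL = 1 / 0.249 = 4.016
5.5·fm + (1 − fm) = 4.016
fm = (4.016 − 1) / (5.5 − 1) = 0.67

0.67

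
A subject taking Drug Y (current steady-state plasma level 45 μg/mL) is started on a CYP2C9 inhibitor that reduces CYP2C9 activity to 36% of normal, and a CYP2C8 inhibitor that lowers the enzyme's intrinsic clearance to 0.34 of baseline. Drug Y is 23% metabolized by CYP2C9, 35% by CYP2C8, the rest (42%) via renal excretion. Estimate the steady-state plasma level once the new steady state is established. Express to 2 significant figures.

The CYP2C9 pathway (23% of clearance) is reduced to 0.36× activity: 0.23 × 0.36 = 0.0828.
The CYP2C8 pathway (35% of clearance) drops to 0.34× activity: 0.35 × 0.34 = 0.119.
Non-CYP routes (42%) are unchanged.
CL_new/CL_old = 0.0828 + 0.119 + 0.42 = 0.6218.
Steady-state plasma level ∝ 1/CL: new value = 45 / 0.6218 = 72 μg/mL.

72 μg/mL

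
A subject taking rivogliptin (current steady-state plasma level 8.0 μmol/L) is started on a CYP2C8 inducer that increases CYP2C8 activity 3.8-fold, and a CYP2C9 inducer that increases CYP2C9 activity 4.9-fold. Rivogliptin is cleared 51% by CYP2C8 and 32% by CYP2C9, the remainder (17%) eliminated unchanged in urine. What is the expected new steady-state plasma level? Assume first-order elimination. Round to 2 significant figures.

2.2 μmol/L

The CYP2C8 pathway (51% of clearance) is boosted to 3.8× activity: 0.51 × 3.8 = 1.938.
The CYP2C9 pathway (32% of clearance) rises to 4.9× activity: 0.32 × 4.9 = 1.568.
The remaining 17% of clearance is unaffected.
CL_new/CL_old = 1.938 + 1.568 + 0.17 = 3.676.
New steady-state plasma level = 8.0 / 3.676 = 2.2 μmol/L (concentration scales inversely with clearance).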